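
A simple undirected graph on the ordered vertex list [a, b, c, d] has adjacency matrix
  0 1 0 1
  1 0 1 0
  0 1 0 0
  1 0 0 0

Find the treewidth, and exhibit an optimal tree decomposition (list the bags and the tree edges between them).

The largest bag has 2 vertices, giving width 1; this decomposition certifies tw(G) ≤ 1. Any graph with an edge has treewidth ≥ 1, and G has the edge a–b. Therefore the treewidth is 1.

Treewidth 1.
One such decomposition:
Bags: B1 = {a, b}  B2 = {a, d}  B3 = {b, c}
Tree: B1–B2, B1–B3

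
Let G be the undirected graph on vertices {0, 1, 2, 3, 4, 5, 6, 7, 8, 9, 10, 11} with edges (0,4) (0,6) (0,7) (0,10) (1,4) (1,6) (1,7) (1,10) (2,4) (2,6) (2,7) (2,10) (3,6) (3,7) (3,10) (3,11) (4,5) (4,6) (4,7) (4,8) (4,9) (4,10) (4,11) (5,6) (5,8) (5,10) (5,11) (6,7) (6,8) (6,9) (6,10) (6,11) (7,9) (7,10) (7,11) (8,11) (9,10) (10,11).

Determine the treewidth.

A width-4 tree decomposition is:
Bags: B1 = {4, 6, 7, 10, 11}  B2 = {3, 6, 7, 10, 11}  B3 = {4, 5, 6, 10, 11}  B4 = {4, 6, 7, 9, 10}  B5 = {0, 4, 6, 7, 10}  B6 = {4, 5, 6, 8, 11}  B7 = {2, 4, 6, 7, 10}  B8 = {1, 4, 6, 7, 10}
Tree: B1–B2, B1–B3, B1–B4, B4–B5, B3–B6, B1–B7, B1–B8
Each bag holds 5 vertices, so the decomposition has width 4, which upper-bounds the treewidth. Conversely, {3, 6, 7, 10, 11} is a clique of size 5, and the vertices of any clique must share a bag in every tree decomposition; so some bag has ≥ 5 vertices and tw(G) ≥ 4. Hence tw(G) = 4 exactly.

4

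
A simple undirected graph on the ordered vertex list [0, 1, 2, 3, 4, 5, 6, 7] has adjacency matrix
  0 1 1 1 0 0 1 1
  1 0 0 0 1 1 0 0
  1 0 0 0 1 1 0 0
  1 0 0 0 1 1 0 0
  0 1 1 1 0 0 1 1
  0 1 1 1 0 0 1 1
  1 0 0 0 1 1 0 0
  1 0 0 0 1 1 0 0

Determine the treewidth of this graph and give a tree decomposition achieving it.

The largest bag has 4 vertices, giving width 3; this decomposition certifies tw(G) ≤ 3. For the lower bound: the 4 vertex sets {3,4}, {0,6}, {5}, {1} are disjoint, each induces a connected subgraph, and every pair is joined by at least one edge of G. Contracting each set to a single vertex therefore yields K_{4} as a minor, and since treewidth is minor-monotone, tw(G) ≥ tw(K_{4}) = 3. Hence tw(G) = 3 exactly.

Treewidth 3.
One optimal decomposition is:
Bags: B1 = {0, 3, 4, 5}  B2 = {0, 4, 5, 6}  B3 = {0, 1, 4, 5}  B4 = {0, 2, 4, 5}  B5 = {0, 4, 5, 7}
Tree: B1–B2, B2–B3, B3–B4, B4–B5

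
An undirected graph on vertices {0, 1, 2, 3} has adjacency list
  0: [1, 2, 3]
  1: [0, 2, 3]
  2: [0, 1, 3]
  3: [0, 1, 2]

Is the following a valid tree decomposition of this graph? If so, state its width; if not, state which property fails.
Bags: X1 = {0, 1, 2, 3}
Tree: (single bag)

Yes; width 3.

Every vertex of G appears in some bag (union = {0, 1, 2, 3}); every edge is covered by a bag; and for each vertex v the set of bags containing v is connected in the bag tree. The decomposition is therefore valid. The largest bag has 4 vertices, so the width is 3.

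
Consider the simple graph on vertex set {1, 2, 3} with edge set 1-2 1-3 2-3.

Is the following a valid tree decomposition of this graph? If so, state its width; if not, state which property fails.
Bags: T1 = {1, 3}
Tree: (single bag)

A tree decomposition must satisfy three properties: every vertex lies in some bag; for every edge, both endpoints lie together in some bag; and for every vertex, the bags containing it form a connected subtree. Here vertex 2 appears in no bag, so the decomposition is invalid.

No — vertex 2 appears in no bag.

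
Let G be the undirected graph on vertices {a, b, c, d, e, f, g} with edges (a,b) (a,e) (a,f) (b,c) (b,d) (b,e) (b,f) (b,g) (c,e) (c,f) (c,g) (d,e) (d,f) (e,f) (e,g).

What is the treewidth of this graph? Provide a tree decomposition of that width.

The largest bag has 4 vertices, giving width 3; this decomposition certifies tw(G) ≤ 3. On the other hand G contains the 4-clique {b, c, e, g}. A clique must lie in a single bag of any decomposition, so no decomposition can have width below 3. The upper and lower bounds meet at 3, so that is the treewidth.

Treewidth 3.
One optimal decomposition is:
Bags: B1 = {b, c, e, f}  B2 = {b, c, e, g}  B3 = {b, d, e, f}  B4 = {a, b, e, f}
Tree: B1–B2, B1–B3, B3–B4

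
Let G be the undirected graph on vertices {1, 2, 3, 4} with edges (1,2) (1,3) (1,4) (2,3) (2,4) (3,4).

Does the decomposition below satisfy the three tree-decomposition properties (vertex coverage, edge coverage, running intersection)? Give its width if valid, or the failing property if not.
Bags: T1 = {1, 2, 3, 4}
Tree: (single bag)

Yes; width 3.

Every vertex of G appears in some bag (union = {1, 2, 3, 4}); every edge is covered by a bag; and for each vertex v the set of bags containing v is connected in the bag tree. The decomposition is therefore valid. The largest bag has 4 vertices, so the width is 3.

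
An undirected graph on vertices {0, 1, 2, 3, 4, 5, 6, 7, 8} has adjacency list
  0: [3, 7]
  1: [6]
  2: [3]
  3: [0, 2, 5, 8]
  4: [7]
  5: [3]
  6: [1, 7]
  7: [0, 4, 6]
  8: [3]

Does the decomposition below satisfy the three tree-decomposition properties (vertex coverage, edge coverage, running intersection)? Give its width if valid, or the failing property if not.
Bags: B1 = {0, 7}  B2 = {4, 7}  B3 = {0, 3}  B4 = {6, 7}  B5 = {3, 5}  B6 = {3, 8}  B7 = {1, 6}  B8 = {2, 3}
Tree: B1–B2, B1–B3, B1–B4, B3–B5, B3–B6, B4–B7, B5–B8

Yes; width 1.

Vertex coverage: the bags together contain {0, 1, 2, 3, 4, 5, 6, 7, 8}, the full vertex set. Edge coverage: each edge of G has both endpoints in at least one bag. Running intersection: for every vertex, the bags containing it form a connected subtree. All three properties hold, so this is a valid tree decomposition of width max|bag| − 1 = 1, and hence tw(G) ≤ 1.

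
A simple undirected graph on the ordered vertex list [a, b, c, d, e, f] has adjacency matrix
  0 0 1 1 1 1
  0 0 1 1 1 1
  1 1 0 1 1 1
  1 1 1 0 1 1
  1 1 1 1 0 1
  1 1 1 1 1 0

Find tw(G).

A width-4 tree decomposition is:
Bags: B1 = {b, c, d, e, f}  B2 = {a, c, d, e, f}
Tree: B1–B2
Each bag holds 5 vertices, so the decomposition has width 4, which upper-bounds the treewidth. For the lower bound, the 5 vertices {a, c, d, e, f} are pairwise adjacent, and any tree decomposition puts a clique entirely inside one bag — forcing width ≥ 4. Hence tw(G) = 4 exactly.

4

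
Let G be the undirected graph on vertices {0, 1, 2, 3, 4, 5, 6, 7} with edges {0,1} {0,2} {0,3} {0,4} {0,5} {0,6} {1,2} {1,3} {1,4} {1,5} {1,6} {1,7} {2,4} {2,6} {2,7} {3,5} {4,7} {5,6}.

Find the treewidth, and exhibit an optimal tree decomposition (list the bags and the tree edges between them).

Treewidth 3.
One such decomposition:
Bags: B1 = {0, 1, 2, 6}  B2 = {0, 1, 2, 4}  B3 = {1, 2, 4, 7}  B4 = {0, 1, 5, 6}  B5 = {0, 1, 3, 5}
Tree: B1–B2, B2–B3, B1–B4, B4–B5

The largest bag has 4 vertices, giving width 3; this decomposition certifies tw(G) ≤ 3. Conversely, {0, 1, 2, 4} is a clique of size 4, and the vertices of any clique must share a bag in every tree decomposition; so some bag has ≥ 4 vertices and tw(G) ≥ 3. Combining the bounds, tw(G) = 3.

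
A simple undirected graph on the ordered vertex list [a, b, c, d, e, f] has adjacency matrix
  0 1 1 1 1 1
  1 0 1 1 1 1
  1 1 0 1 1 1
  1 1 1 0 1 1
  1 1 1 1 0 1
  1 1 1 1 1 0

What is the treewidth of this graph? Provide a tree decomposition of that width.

Treewidth 5.
One optimal decomposition is:
Bags: B1 = {a, b, c, d, e, f}
Tree: (single bag)

With just one bag of size 6, the width is 6 − 1 = 5, so tw(G) ≤ 5. On the other hand G contains the 6-clique {a, b, c, d, e, f}. A clique must lie in a single bag of any decomposition, so no decomposition can have width below 5. The upper and lower bounds meet at 5, so that is the treewidth.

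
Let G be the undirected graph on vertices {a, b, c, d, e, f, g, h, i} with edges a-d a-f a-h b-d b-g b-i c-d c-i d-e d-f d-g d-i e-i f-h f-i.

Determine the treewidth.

A width-2 tree decomposition is:
Bags: B1 = {d, f, i}  B2 = {b, d, i}  B3 = {b, d, g}  B4 = {d, e, i}  B5 = {a, d, f}  B6 = {a, f, h}  B7 = {c, d, i}
Tree: B1–B2, B2–B3, B1–B4, B1–B5, B5–B6, B4–B7
Each bag holds 3 vertices, so the decomposition has width 2, which upper-bounds the treewidth. Conversely, {b, d, g} is a clique of size 3, and the vertices of any clique must share a bag in every tree decomposition; so some bag has ≥ 3 vertices and tw(G) ≥ 2. Combining the bounds, tw(G) = 2.

2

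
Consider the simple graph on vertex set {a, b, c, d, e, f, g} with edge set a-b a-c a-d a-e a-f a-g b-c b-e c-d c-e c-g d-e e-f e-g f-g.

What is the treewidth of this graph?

A width-3 tree decomposition is:
Bags: B1 = {a, c, e, g}  B2 = {a, c, d, e}  B3 = {a, e, f, g}  B4 = {a, b, c, e}
Tree: B1–B2, B1–B3, B2–B4
The largest bag has 4 vertices, giving width 3; this decomposition certifies tw(G) ≤ 3. For the lower bound, the 4 vertices {a, c, d, e} are pairwise adjacent, and any tree decomposition puts a clique entirely inside one bag — forcing width ≥ 3. Hence tw(G) = 3 exactly.

3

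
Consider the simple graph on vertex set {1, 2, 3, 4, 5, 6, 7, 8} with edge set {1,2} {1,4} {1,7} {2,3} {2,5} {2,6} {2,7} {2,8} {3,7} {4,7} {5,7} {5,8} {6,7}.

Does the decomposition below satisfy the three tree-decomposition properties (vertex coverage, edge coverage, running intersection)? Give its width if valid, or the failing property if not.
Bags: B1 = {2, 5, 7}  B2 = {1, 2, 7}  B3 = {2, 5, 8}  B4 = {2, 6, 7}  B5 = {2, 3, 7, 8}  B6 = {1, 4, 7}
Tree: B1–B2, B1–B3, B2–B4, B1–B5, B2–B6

No — bags containing vertex 8 are not connected in the tree.

A tree decomposition must satisfy three properties: every vertex lies in some bag; for every edge, both endpoints lie together in some bag; and for every vertex, the bags containing it form a connected subtree. Here bags containing vertex 8 are not connected in the tree, so the decomposition is invalid.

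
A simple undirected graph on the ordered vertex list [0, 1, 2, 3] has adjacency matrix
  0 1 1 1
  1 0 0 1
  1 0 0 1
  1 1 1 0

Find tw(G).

A width-2 tree decomposition is:
Bags: B1 = {0, 2, 3}  B2 = {0, 1, 3}
Tree: B1–B2
Every bag has size at most 3, so the width is 3 − 1 = 2 and tw(G) ≤ 2. For the lower bound, the 3 vertices {0, 1, 3} are pairwise adjacent, and any tree decomposition puts a clique entirely inside one bag — forcing width ≥ 2. The upper and lower bounds meet at 2, so that is the treewidth.

2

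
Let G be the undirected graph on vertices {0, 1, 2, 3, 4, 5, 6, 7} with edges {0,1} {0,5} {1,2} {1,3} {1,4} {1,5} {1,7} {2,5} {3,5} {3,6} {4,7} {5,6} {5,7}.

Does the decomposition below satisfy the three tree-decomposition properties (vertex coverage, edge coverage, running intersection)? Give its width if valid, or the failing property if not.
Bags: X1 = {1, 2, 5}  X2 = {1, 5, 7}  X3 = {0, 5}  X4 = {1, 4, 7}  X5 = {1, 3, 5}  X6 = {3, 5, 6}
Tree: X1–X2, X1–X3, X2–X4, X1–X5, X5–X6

A tree decomposition must satisfy three properties: every vertex lies in some bag; for every edge, both endpoints lie together in some bag; and for every vertex, the bags containing it form a connected subtree. Here edge (1,0) lies in no bag, so the decomposition is invalid.

No — edge (1,0) lies in no bag.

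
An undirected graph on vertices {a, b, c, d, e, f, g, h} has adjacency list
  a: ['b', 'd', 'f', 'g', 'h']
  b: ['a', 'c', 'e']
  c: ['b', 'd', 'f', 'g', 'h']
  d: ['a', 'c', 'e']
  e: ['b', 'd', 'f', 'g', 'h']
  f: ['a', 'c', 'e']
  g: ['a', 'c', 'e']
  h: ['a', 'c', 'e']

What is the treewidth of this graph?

A width-3 tree decomposition is:
Bags: B1 = {a, c, e, f}  B2 = {a, c, d, e}  B3 = {a, c, e, g}  B4 = {a, b, c, e}  B5 = {a, c, e, h}
Tree: B1–B2, B2–B3, B3–B4, B4–B5
Each bag holds 4 vertices, so the decomposition has width 3, which upper-bounds the treewidth. For the lower bound: the 4 vertex sets {e,f}, {c,d}, {a}, {g} are disjoint, each induces a connected subgraph, and every pair is joined by at least one edge of G. Contracting each set to a single vertex therefore yields K_{4} as a minor, and since treewidth is minor-monotone, tw(G) ≥ tw(K_{4}) = 3. The upper and lower bounds meet at 3, so that is the treewidth.

3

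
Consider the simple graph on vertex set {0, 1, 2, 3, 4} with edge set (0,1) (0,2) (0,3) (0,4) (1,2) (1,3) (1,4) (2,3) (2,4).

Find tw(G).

3

A width-3 tree decomposition is:
Bags: B1 = {0, 1, 2, 4}  B2 = {0, 1, 2, 3}
Tree: B1–B2
Every bag has size at most 4, so the width is 4 − 1 = 3 and tw(G) ≤ 3. For the lower bound, the 4 vertices {0, 1, 2, 3} are pairwise adjacent, and any tree decomposition puts a clique entirely inside one bag — forcing width ≥ 3. Hence tw(G) = 3 exactly.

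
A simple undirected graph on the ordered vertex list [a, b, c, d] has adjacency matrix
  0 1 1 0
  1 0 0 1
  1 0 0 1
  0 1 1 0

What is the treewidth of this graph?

A width-2 tree decomposition is:
Bags: B1 = {b, c, d}  B2 = {a, b, c}
Tree: B1–B2
Every bag has size at most 3, so the width is 3 − 1 = 2 and tw(G) ≤ 2. Since b–d–c–a–b is a cycle in G, G is not acyclic. Forests are exactly the graphs of treewidth ≤ 1, so tw(G) ≥ 2. The upper and lower bounds meet at 2, so that is the treewidth.

2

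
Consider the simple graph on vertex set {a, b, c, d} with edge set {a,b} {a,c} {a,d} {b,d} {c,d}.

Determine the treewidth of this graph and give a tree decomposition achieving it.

Treewidth 2.
One optimal decomposition is:
Bags: B1 = {a, b, d}  B2 = {a, c, d}
Tree: B1–B2

The largest bag has 3 vertices, giving width 2; this decomposition certifies tw(G) ≤ 2. Conversely, {a, c, d} is a clique of size 3, and the vertices of any clique must share a bag in every tree decomposition; so some bag has ≥ 3 vertices and tw(G) ≥ 2. Hence tw(G) = 2 exactly.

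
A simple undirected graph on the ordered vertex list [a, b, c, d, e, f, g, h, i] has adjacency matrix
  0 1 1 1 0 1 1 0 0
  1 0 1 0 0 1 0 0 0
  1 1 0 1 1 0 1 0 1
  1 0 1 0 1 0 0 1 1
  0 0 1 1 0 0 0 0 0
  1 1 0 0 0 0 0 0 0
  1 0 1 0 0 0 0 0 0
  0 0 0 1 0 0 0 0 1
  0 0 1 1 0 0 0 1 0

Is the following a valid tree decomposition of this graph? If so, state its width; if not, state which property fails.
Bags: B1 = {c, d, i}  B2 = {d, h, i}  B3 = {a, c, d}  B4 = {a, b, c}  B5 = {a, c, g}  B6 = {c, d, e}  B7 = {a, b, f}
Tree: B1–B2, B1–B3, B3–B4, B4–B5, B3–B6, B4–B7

Yes; width 2.

Vertex coverage: the bags together contain {a, b, c, d, e, f, g, h, i}, the full vertex set. Edge coverage: each edge of G has both endpoints in at least one bag. Running intersection: for every vertex, the bags containing it form a connected subtree. All three properties hold, so this is a valid tree decomposition of width max|bag| − 1 = 2, and hence tw(G) ≤ 2.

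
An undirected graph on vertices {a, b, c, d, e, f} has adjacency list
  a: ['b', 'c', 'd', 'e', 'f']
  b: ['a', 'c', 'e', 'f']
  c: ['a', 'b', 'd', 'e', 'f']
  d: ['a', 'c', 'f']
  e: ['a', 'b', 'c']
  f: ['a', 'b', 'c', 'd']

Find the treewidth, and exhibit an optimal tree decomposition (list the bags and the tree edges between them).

Treewidth 3.
Bags: B1 = {a, c, d, f}  B2 = {a, b, c, f}  B3 = {a, b, c, e}
Tree: B1–B2, B2–B3

The largest bag has 4 vertices, giving width 3; this decomposition certifies tw(G) ≤ 3. For the lower bound, the 4 vertices {a, b, c, e} are pairwise adjacent, and any tree decomposition puts a clique entirely inside one bag — forcing width ≥ 3. Hence tw(G) = 3 exactly.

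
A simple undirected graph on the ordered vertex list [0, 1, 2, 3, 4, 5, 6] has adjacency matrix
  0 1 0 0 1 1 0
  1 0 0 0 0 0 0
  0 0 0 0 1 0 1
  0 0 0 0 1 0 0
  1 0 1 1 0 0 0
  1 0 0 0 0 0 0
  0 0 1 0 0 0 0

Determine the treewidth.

A width-1 tree decomposition is:
Bags: B1 = {3, 4}  B2 = {0, 4}  B3 = {2, 4}  B4 = {0, 1}  B5 = {2, 6}  B6 = {0, 5}
Tree: B1–B2, B1–B3, B2–B4, B3–B5, B4–B6
Every bag has size at most 2, so the width is 2 − 1 = 1 and tw(G) ≤ 1. Any graph with an edge has treewidth ≥ 1, and G has the edge 3–4. Combining the bounds, tw(G) = 1.

1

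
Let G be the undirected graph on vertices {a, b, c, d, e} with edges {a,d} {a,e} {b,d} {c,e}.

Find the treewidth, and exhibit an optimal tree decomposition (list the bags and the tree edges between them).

Treewidth 1.
One optimal decomposition is:
Bags: B1 = {b, d}  B2 = {a, d}  B3 = {a, e}  B4 = {c, e}
Tree: B1–B2, B2–B3, B3–B4

Every bag has size at most 2, so the width is 2 − 1 = 1 and tw(G) ≤ 1. G has an edge, so its treewidth is at least 1. Hence tw(G) = 1 exactly.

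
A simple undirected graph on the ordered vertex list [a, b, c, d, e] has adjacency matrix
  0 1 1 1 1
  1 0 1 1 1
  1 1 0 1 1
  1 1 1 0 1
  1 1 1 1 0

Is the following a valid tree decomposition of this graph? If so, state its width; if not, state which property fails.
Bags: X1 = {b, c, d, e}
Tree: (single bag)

No — vertex a appears in no bag.

A tree decomposition must satisfy three properties: every vertex lies in some bag; for every edge, both endpoints lie together in some bag; and for every vertex, the bags containing it form a connected subtree. Here vertex a appears in no bag, so the decomposition is invalid.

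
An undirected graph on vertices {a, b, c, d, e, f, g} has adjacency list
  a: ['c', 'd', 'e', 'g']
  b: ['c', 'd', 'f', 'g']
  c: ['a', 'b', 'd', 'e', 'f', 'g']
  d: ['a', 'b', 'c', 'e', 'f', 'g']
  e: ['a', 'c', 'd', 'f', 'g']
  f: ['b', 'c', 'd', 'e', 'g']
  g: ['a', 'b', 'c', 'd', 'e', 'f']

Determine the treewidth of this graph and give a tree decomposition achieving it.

Treewidth 4.
One optimal decomposition is:
Bags: B1 = {c, d, e, f, g}  B2 = {a, c, d, e, g}  B3 = {b, c, d, f, g}
Tree: B1–B2, B1–B3

The largest bag has 5 vertices, giving width 4; this decomposition certifies tw(G) ≤ 4. Conversely, {a, c, d, e, g} is a clique of size 5, and the vertices of any clique must share a bag in every tree decomposition; so some bag has ≥ 5 vertices and tw(G) ≥ 4. Hence tw(G) = 4 exactly.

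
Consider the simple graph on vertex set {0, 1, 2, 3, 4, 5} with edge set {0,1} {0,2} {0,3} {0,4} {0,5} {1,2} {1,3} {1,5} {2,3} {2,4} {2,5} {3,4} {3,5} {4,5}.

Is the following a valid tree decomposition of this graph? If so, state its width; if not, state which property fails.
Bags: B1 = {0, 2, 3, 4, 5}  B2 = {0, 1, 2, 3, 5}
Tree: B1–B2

Every vertex of G appears in some bag (union = {0, 1, 2, 3, 4, 5}); every edge is covered by a bag; and for each vertex v the set of bags containing v is connected in the bag tree. The decomposition is therefore valid. The largest bag has 5 vertices, so the width is 4.

Yes; width 4.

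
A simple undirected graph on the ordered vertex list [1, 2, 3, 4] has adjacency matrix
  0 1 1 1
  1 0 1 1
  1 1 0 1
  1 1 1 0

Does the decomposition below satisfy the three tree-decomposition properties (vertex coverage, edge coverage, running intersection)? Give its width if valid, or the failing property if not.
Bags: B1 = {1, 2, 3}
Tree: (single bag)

No — vertex 4 appears in no bag.

A tree decomposition must satisfy three properties: every vertex lies in some bag; for every edge, both endpoints lie together in some bag; and for every vertex, the bags containing it form a connected subtree. Here vertex 4 appears in no bag, so the decomposition is invalid.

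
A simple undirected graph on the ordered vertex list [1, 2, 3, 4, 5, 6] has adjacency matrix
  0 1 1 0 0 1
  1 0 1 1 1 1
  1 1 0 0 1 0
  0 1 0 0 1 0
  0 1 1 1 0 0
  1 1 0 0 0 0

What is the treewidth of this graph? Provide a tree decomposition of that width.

Treewidth 2.
One optimal decomposition is:
Bags: B1 = {1, 2, 3}  B2 = {1, 2, 6}  B3 = {2, 3, 5}  B4 = {2, 4, 5}
Tree: B1–B2, B1–B3, B3–B4

The largest bag has 3 vertices, giving width 2; this decomposition certifies tw(G) ≤ 2. For the lower bound, the 3 vertices {1, 2, 3} are pairwise adjacent, and any tree decomposition puts a clique entirely inside one bag — forcing width ≥ 2. Combining the bounds, tw(G) = 2.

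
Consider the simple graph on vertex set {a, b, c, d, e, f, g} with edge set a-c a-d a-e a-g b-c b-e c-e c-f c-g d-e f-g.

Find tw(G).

2

A width-2 tree decomposition is:
Bags: B1 = {a, c, g}  B2 = {a, c, e}  B3 = {a, d, e}  B4 = {b, c, e}  B5 = {c, f, g}
Tree: B1–B2, B2–B3, B2–B4, B1–B5
Each bag holds 3 vertices, so the decomposition has width 2, which upper-bounds the treewidth. On the other hand G contains the 3-clique {a, d, e}. A clique must lie in a single bag of any decomposition, so no decomposition can have width below 2. Combining the bounds, tw(G) = 2.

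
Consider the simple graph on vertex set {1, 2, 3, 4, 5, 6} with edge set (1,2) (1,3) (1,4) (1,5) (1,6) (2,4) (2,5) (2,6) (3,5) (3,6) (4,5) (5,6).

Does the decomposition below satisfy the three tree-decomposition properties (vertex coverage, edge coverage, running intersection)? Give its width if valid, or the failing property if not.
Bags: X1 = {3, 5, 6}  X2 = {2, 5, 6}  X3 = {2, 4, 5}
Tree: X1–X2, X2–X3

A tree decomposition must satisfy three properties: every vertex lies in some bag; for every edge, both endpoints lie together in some bag; and for every vertex, the bags containing it form a connected subtree. Here vertex 1 appears in no bag, so the decomposition is invalid.

No — vertex 1 appears in no bag.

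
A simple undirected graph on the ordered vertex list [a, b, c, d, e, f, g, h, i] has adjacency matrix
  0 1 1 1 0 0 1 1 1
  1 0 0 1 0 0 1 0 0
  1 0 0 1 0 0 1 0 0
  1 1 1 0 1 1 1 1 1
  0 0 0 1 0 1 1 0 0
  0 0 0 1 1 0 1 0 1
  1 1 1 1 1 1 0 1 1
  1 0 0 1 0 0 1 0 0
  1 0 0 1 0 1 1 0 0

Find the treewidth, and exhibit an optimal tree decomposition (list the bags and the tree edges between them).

Treewidth 3.
Bags: B1 = {a, b, d, g}  B2 = {a, d, g, i}  B3 = {d, f, g, i}  B4 = {a, d, g, h}  B5 = {d, e, f, g}  B6 = {a, c, d, g}
Tree: B1–B2, B2–B3, B2–B4, B3–B5, B4–B6

The largest bag has 4 vertices, giving width 3; this decomposition certifies tw(G) ≤ 3. Conversely, {a, d, g, h} is a clique of size 4, and the vertices of any clique must share a bag in every tree decomposition; so some bag has ≥ 4 vertices and tw(G) ≥ 3. The upper and lower bounds meet at 3, so that is the treewidth.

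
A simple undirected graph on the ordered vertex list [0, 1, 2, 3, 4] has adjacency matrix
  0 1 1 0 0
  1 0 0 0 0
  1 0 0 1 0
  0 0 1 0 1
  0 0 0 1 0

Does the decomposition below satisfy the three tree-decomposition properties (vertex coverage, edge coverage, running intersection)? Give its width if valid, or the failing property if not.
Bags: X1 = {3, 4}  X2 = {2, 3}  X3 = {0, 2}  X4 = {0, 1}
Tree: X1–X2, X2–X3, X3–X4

Yes; width 1.

Checking the three conditions: (i) the bags cover all of {0, 1, 2, 3, 4}; (ii) for each edge, some bag contains both endpoints; (iii) the bags containing any fixed vertex form a subtree. All hold, so the decomposition is valid with width 2 − 1 = 1.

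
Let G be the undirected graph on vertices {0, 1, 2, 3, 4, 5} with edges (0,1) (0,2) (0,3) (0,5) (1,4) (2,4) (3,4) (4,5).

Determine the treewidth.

2

A width-2 tree decomposition is:
Bags: B1 = {0, 1, 4}  B2 = {0, 2, 4}  B3 = {0, 4, 5}  B4 = {0, 3, 4}
Tree: B1–B2, B2–B3, B3–B4
The largest bag has 3 vertices, giving width 2; this decomposition certifies tw(G) ≤ 2. Since 4–1–0–2–4 is a cycle in G, G is not acyclic. Forests are exactly the graphs of treewidth ≤ 1, so tw(G) ≥ 2. Therefore the treewidth is 2.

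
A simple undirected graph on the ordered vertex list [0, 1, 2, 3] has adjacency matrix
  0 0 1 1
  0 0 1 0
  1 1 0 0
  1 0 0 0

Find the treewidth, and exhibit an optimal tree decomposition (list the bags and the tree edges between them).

Treewidth 1.
One optimal decomposition is:
Bags: B1 = {0, 3}  B2 = {0, 2}  B3 = {1, 2}
Tree: B1–B2, B2–B3

The largest bag has 2 vertices, giving width 1; this decomposition certifies tw(G) ≤ 1. Any graph with an edge has treewidth ≥ 1, and G has the edge 3–0. The upper and lower bounds meet at 1, so that is the treewidth.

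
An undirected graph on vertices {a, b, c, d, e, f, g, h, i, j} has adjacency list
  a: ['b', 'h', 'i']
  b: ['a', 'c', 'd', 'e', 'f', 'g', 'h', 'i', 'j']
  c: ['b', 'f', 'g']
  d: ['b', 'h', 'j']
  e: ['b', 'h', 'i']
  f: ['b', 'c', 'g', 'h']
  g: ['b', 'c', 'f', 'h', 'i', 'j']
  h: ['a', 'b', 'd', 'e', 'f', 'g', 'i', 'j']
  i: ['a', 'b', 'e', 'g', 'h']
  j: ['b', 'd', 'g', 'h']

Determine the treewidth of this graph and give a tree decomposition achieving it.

The largest bag has 4 vertices, giving width 3; this decomposition certifies tw(G) ≤ 3. Conversely, {b, d, h, j} is a clique of size 4, and the vertices of any clique must share a bag in every tree decomposition; so some bag has ≥ 4 vertices and tw(G) ≥ 3. Therefore the treewidth is 3.

Treewidth 3.
Bags: B1 = {b, g, h, j}  B2 = {b, g, h, i}  B3 = {b, e, h, i}  B4 = {a, b, h, i}  B5 = {b, f, g, h}  B6 = {b, c, f, g}  B7 = {b, d, h, j}
Tree: B1–B2, B2–B3, B2–B4, B2–B5, B5–B6, B1–B7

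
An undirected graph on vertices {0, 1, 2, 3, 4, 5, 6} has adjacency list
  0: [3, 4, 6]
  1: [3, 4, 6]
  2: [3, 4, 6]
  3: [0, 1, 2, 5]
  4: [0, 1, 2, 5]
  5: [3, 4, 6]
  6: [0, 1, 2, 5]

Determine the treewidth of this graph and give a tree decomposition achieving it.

Each bag holds 4 vertices, so the decomposition has width 3, which upper-bounds the treewidth. For the lower bound: the 4 vertex sets {1,4}, {3,5}, {6}, {0} are disjoint, each induces a connected subgraph, and every pair is joined by at least one edge of G. Contracting each set to a single vertex therefore yields K_{4} as a minor, and since treewidth is minor-monotone, tw(G) ≥ tw(K_{4}) = 3. The upper and lower bounds meet at 3, so that is the treewidth.

Treewidth 3.
Bags: B1 = {1, 3, 4, 6}  B2 = {3, 4, 5, 6}  B3 = {0, 3, 4, 6}  B4 = {2, 3, 4, 6}
Tree: B1–B2, B2–B3, B3–B4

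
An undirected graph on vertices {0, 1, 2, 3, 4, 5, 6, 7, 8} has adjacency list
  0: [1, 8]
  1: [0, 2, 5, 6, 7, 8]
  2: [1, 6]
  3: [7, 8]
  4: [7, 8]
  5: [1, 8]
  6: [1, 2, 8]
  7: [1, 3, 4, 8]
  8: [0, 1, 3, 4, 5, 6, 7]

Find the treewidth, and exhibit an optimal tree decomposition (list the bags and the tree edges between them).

The largest bag has 3 vertices, giving width 2; this decomposition certifies tw(G) ≤ 2. On the other hand G contains the 3-clique {0, 1, 8}. A clique must lie in a single bag of any decomposition, so no decomposition can have width below 2. Hence tw(G) = 2 exactly.

Treewidth 2.
Bags: B1 = {3, 7, 8}  B2 = {1, 7, 8}  B3 = {0, 1, 8}  B4 = {4, 7, 8}  B5 = {1, 5, 8}  B6 = {1, 6, 8}  B7 = {1, 2, 6}
Tree: B1–B2, B2–B3, B2–B4, B3–B5, B3–B6, B6–B7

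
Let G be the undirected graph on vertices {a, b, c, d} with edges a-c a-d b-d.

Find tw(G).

A width-1 tree decomposition is:
Bags: B1 = {a, d}  B2 = {b, d}  B3 = {a, c}
Tree: B1–B2, B1–B3
Each bag holds 2 vertices, so the decomposition has width 1, which upper-bounds the treewidth. Any graph with an edge has treewidth ≥ 1, and G has the edge a–d. Therefore the treewidth is 1.

1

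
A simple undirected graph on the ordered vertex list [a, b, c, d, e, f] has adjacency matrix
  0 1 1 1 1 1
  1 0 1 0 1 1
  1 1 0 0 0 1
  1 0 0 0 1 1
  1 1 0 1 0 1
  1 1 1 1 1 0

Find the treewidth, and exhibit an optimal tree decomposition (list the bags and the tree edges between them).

Each bag holds 4 vertices, so the decomposition has width 3, which upper-bounds the treewidth. Conversely, {a, d, e, f} is a clique of size 4, and the vertices of any clique must share a bag in every tree decomposition; so some bag has ≥ 4 vertices and tw(G) ≥ 3. Hence tw(G) = 3 exactly.

Treewidth 3.
One optimal decomposition is:
Bags: B1 = {a, b, c, f}  B2 = {a, b, e, f}  B3 = {a, d, e, f}
Tree: B1–B2, B2–B3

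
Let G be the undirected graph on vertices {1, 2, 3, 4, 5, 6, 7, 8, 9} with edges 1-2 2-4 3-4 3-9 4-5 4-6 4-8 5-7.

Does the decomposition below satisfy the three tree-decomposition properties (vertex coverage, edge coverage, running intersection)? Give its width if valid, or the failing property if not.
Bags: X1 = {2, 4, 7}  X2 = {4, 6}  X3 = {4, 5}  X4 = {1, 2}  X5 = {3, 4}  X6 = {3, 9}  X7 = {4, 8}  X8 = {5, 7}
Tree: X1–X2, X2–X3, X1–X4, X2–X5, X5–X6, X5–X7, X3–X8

A tree decomposition must satisfy three properties: every vertex lies in some bag; for every edge, both endpoints lie together in some bag; and for every vertex, the bags containing it form a connected subtree. Here bags containing vertex 7 are not connected in the tree, so the decomposition is invalid.

No — bags containing vertex 7 are not connected in the tree.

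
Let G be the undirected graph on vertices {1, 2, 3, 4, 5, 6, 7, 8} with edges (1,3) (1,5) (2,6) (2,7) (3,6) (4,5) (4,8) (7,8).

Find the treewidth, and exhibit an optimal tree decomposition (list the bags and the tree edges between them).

Treewidth 2.
Bags: B1 = {4, 5, 8}  B2 = {5, 7, 8}  B3 = {2, 5, 7}  B4 = {2, 5, 6}  B5 = {3, 5, 6}  B6 = {1, 3, 5}
Tree: B1–B2, B2–B3, B3–B4, B4–B5, B5–B6

The largest bag has 3 vertices, giving width 2; this decomposition certifies tw(G) ≤ 2. Since 5–4–8–7–2–6–3–1–5 is a cycle in G, G is not acyclic. Forests are exactly the graphs of treewidth ≤ 1, so tw(G) ≥ 2. Combining the bounds, tw(G) = 2.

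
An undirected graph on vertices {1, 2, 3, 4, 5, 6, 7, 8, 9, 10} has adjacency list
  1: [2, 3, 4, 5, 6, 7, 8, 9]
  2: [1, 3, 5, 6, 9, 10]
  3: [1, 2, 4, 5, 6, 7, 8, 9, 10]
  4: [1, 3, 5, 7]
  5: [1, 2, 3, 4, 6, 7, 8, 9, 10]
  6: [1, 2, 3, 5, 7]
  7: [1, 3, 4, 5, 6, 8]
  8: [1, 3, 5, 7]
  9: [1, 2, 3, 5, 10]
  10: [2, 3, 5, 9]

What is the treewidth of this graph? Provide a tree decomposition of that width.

Treewidth 4.
Bags: B1 = {1, 2, 3, 5, 9}  B2 = {1, 2, 3, 5, 6}  B3 = {1, 3, 5, 6, 7}  B4 = {2, 3, 5, 9, 10}  B5 = {1, 3, 5, 7, 8}  B6 = {1, 3, 4, 5, 7}
Tree: B1–B2, B2–B3, B1–B4, B3–B5, B3–B6

The largest bag has 5 vertices, giving width 4; this decomposition certifies tw(G) ≤ 4. For the lower bound, the 5 vertices {1, 2, 3, 5, 9} are pairwise adjacent, and any tree decomposition puts a clique entirely inside one bag — forcing width ≥ 4. Combining the bounds, tw(G) = 4.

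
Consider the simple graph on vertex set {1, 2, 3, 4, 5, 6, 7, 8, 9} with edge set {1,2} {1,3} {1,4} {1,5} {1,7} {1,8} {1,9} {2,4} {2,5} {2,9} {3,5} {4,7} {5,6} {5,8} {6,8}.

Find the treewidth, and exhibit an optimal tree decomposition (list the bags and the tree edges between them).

Treewidth 2.
One such decomposition:
Bags: B1 = {1, 2, 5}  B2 = {1, 2, 4}  B3 = {1, 5, 8}  B4 = {1, 4, 7}  B5 = {1, 3, 5}  B6 = {1, 2, 9}  B7 = {5, 6, 8}
Tree: B1–B2, B1–B3, B2–B4, B1–B5, B1–B6, B3–B7

Every bag has size at most 3, so the width is 3 − 1 = 2 and tw(G) ≤ 2. For the lower bound, the 3 vertices {1, 5, 8} are pairwise adjacent, and any tree decomposition puts a clique entirely inside one bag — forcing width ≥ 2. Therefore the treewidth is 2.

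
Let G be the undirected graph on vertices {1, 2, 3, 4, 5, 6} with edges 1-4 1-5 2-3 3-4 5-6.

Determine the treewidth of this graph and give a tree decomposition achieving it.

Every bag has size at most 2, so the width is 2 − 1 = 1 and tw(G) ≤ 1. G has an edge, so its treewidth is at least 1. Therefore the treewidth is 1.

Treewidth 1.
One such decomposition:
Bags: B1 = {5, 6}  B2 = {1, 5}  B3 = {1, 4}  B4 = {3, 4}  B5 = {2, 3}
Tree: B1–B2, B2–B3, B3–B4, B4–B5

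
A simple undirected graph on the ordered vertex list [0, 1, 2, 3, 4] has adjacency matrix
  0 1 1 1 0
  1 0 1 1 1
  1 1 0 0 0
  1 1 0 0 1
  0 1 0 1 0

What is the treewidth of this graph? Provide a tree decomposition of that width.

The largest bag has 3 vertices, giving width 2; this decomposition certifies tw(G) ≤ 2. On the other hand G contains the 3-clique {0, 1, 2}. A clique must lie in a single bag of any decomposition, so no decomposition can have width below 2. The upper and lower bounds meet at 2, so that is the treewidth.

Treewidth 2.
Bags: B1 = {0, 1, 3}  B2 = {0, 1, 2}  B3 = {1, 3, 4}
Tree: B1–B2, B1–B3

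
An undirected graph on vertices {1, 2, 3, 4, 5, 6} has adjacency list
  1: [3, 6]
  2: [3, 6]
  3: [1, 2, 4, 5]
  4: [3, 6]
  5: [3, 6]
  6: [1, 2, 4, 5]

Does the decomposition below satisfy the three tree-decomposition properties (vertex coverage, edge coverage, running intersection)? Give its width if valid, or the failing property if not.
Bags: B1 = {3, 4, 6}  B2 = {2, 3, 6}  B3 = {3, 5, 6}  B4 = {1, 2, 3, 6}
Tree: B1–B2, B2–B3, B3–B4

A tree decomposition must satisfy three properties: every vertex lies in some bag; for every edge, both endpoints lie together in some bag; and for every vertex, the bags containing it form a connected subtree. Here bags containing vertex 2 are not connected in the tree, so the decomposition is invalid.

No — bags containing vertex 2 are not connected in the tree.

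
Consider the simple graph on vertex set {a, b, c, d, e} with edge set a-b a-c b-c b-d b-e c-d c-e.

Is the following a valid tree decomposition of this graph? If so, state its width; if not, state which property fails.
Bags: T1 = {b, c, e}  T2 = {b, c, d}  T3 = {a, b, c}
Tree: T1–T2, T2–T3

Yes; width 2.

Vertex coverage: the bags together contain {a, b, c, d, e}, the full vertex set. Edge coverage: each edge of G has both endpoints in at least one bag. Running intersection: for every vertex, the bags containing it form a connected subtree. All three properties hold, so this is a valid tree decomposition of width max|bag| − 1 = 2, and hence tw(G) ≤ 2.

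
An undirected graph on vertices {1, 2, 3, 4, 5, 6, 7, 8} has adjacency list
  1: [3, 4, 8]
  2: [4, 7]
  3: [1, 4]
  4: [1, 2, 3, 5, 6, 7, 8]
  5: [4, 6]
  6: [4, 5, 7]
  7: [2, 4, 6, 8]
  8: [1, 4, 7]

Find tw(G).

A width-2 tree decomposition is:
Bags: B1 = {4, 6, 7}  B2 = {4, 7, 8}  B3 = {2, 4, 7}  B4 = {4, 5, 6}  B5 = {1, 4, 8}  B6 = {1, 3, 4}
Tree: B1–B2, B2–B3, B1–B4, B2–B5, B5–B6
Each bag holds 3 vertices, so the decomposition has width 2, which upper-bounds the treewidth. On the other hand G contains the 3-clique {1, 4, 8}. A clique must lie in a single bag of any decomposition, so no decomposition can have width below 2. The upper and lower bounds meet at 2, so that is the treewidth.

2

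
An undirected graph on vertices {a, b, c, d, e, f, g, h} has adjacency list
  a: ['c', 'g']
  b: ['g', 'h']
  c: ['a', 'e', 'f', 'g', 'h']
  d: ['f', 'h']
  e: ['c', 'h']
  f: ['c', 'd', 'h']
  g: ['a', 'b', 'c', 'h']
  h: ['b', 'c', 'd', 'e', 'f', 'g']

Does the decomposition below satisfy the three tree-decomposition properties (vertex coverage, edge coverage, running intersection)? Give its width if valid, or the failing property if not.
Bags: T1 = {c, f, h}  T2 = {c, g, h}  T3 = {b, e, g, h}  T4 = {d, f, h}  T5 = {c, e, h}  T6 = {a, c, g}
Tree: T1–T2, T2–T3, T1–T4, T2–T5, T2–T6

A tree decomposition must satisfy three properties: every vertex lies in some bag; for every edge, both endpoints lie together in some bag; and for every vertex, the bags containing it form a connected subtree. Here bags containing vertex e are not connected in the tree, so the decomposition is invalid.

No — bags containing vertex e are not connected in the tree.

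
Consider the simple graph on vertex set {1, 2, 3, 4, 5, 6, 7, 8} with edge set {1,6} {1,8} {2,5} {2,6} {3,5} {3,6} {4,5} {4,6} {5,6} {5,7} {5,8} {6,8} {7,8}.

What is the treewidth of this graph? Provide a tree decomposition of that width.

Each bag holds 3 vertices, so the decomposition has width 2, which upper-bounds the treewidth. Conversely, {1, 6, 8} is a clique of size 3, and the vertices of any clique must share a bag in every tree decomposition; so some bag has ≥ 3 vertices and tw(G) ≥ 2. The upper and lower bounds meet at 2, so that is the treewidth.

Treewidth 2.
Bags: B1 = {2, 5, 6}  B2 = {5, 6, 8}  B3 = {3, 5, 6}  B4 = {1, 6, 8}  B5 = {5, 7, 8}  B6 = {4, 5, 6}
Tree: B1–B2, B2–B3, B2–B4, B2–B5, B2–B6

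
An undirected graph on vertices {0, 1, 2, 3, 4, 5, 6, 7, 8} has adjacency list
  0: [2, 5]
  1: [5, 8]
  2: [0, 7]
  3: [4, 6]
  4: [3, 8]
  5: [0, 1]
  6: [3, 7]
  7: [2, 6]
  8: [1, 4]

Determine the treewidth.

A width-2 tree decomposition is:
Bags: B1 = {0, 1, 5}  B2 = {0, 1, 2}  B3 = {1, 2, 7}  B4 = {1, 6, 7}  B5 = {1, 3, 6}  B6 = {1, 3, 4}  B7 = {1, 4, 8}
Tree: B1–B2, B2–B3, B3–B4, B4–B5, B5–B6, B6–B7
The largest bag has 3 vertices, giving width 2; this decomposition certifies tw(G) ≤ 2. Since 1–5–0–2–7–6–3–4–8–1 is a cycle in G, G is not acyclic. Forests are exactly the graphs of treewidth ≤ 1, so tw(G) ≥ 2. Hence tw(G) = 2 exactly.

2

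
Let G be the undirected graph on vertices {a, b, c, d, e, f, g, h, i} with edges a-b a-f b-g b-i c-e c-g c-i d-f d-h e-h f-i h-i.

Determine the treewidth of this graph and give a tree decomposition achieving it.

Each bag holds 4 vertices, so the decomposition has width 3, which upper-bounds the treewidth. For the lower bound: the 4 vertex sets {a,d,f}, {h}, {i}, {b,c,e,g} are disjoint, each induces a connected subgraph, and every pair is joined by at least one edge of G. Contracting each set to a single vertex therefore yields K_{4} as a minor, and since treewidth is minor-monotone, tw(G) ≥ tw(K_{4}) = 3. Therefore the treewidth is 3.

Treewidth 3.
One optimal decomposition is:
Bags: B1 = {a, d, f, h}  B2 = {a, f, h, i}  B3 = {a, b, h, i}  B4 = {b, e, h, i}  B5 = {b, c, e, i}  B6 = {b, c, e, g}
Tree: B1–B2, B2–B3, B3–B4, B4–B5, B5–B6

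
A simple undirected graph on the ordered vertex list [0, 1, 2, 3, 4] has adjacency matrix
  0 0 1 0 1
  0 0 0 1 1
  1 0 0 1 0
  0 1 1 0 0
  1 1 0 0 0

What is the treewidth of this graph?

A width-2 tree decomposition is:
Bags: B1 = {0, 2, 4}  B2 = {1, 2, 4}  B3 = {1, 2, 3}
Tree: B1–B2, B2–B3
Each bag holds 3 vertices, so the decomposition has width 2, which upper-bounds the treewidth. Since 2–0–4–1–3–2 is a cycle in G, G is not acyclic. Forests are exactly the graphs of treewidth ≤ 1, so tw(G) ≥ 2. Hence tw(G) = 2 exactly.

2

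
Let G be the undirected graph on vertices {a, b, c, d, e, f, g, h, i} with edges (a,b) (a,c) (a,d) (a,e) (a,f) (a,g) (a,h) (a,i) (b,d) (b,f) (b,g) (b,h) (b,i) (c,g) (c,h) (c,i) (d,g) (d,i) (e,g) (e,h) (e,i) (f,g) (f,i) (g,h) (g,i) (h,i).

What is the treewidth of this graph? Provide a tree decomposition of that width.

Every bag has size at most 5, so the width is 5 − 1 = 4 and tw(G) ≤ 4. For the lower bound, the 5 vertices {a, b, d, g, i} are pairwise adjacent, and any tree decomposition puts a clique entirely inside one bag — forcing width ≥ 4. Hence tw(G) = 4 exactly.

Treewidth 4.
One optimal decomposition is:
Bags: B1 = {a, b, g, h, i}  B2 = {a, e, g, h, i}  B3 = {a, b, d, g, i}  B4 = {a, b, f, g, i}  B5 = {a, c, g, h, i}
Tree: B1–B2, B1–B3, B3–B4, B2–B5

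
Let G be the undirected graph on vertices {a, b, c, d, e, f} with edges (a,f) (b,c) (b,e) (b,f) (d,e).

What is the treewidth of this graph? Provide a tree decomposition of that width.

Each bag holds 2 vertices, so the decomposition has width 1, which upper-bounds the treewidth. Since G has at least one edge (e.g. b–f), it is not an edgeless graph, so tw(G) ≥ 1. The upper and lower bounds meet at 1, so that is the treewidth.

Treewidth 1.
One such decomposition:
Bags: B1 = {b, f}  B2 = {b, c}  B3 = {a, f}  B4 = {b, e}  B5 = {d, e}
Tree: B1–B2, B1–B3, B1–B4, B4–B5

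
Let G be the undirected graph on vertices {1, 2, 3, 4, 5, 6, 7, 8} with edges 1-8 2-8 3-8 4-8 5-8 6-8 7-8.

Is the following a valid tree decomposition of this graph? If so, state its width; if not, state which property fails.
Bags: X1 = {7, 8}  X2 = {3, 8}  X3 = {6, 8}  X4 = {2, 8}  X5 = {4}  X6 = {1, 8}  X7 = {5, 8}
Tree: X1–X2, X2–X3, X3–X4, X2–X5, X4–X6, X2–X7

A tree decomposition must satisfy three properties: every vertex lies in some bag; for every edge, both endpoints lie together in some bag; and for every vertex, the bags containing it form a connected subtree. Here edge (8,4) lies in no bag, so the decomposition is invalid.

No — edge (8,4) lies in no bag.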